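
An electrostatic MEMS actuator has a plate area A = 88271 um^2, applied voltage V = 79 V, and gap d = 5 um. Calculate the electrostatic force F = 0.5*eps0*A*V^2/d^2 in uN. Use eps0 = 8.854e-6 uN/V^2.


Step 1: Identify parameters.
eps0 = 8.854e-6 uN/V^2, A = 88271 um^2, V = 79 V, d = 5 um
Step 2: Compute V^2 = 79^2 = 6241
Step 3: Compute d^2 = 5^2 = 25
Step 4: F = 0.5 * 8.854e-6 * 88271 * 6241 / 25
F = 97.553 uN


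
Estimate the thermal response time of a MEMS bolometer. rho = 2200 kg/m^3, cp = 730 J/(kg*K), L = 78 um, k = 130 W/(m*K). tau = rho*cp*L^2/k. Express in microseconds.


Step 1: Convert L to m: L = 78e-6 m
Step 2: L^2 = (78e-6)^2 = 6.084e-09 m^2
Step 3: tau = 2200 * 730 * 6.084e-09 / 130 = 7.51608e-05 s
Step 4: Convert to microseconds (multiply by 1e6).
tau = 75.161 us


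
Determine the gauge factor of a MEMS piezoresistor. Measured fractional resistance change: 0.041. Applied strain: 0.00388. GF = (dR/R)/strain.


Step 1: Identify values.
dR/R = 0.041, strain = 0.00388
Step 2: GF = (dR/R) / strain = 0.041 / 0.00388
GF = 10.6


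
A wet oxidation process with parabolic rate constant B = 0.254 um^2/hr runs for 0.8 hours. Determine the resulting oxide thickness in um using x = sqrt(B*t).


Step 1: Compute B*t = 0.254 * 0.8 = 0.2032
Step 2: x = sqrt(0.2032)
x = 0.451 um


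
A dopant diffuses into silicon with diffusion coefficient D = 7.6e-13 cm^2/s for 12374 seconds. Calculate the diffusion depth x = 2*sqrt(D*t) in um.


Step 1: Compute D*t = 7.6e-13 * 12374 = 9.40424e-09 cm^2
Step 2: sqrt(D*t) = 9.6975e-05 cm
Step 3: x = 2 * 9.6975e-05 cm = 1.9395e-04 cm
Step 4: Convert to um (1 cm = 1e4 um): x = 1.94 um


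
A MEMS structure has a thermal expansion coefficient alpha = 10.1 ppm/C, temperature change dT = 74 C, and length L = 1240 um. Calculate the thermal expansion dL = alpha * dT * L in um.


Step 1: Convert CTE: alpha = 10.1 ppm/C = 10.1e-6 /C
Step 2: dL = 10.1e-6 * 74 * 1240
dL = 0.9268 um


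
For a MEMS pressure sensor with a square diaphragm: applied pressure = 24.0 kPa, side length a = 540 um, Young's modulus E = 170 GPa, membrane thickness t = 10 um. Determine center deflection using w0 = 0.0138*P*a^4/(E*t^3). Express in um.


Step 1: Convert pressure to compatible units (E is in GPa, so P in GPa).
P = 24.0 kPa = 24.0e-6 GPa
Step 2: Compute numerator: 0.0138 * P * a^4.
a^4 = 540^4 = 85030560000
numerator = 0.0138 * 24.0e-6 * 85030560000 = 2.81621e+04
Step 3: Compute denominator: E * t^3 = 170 * 10^3 = 170000
Step 4: w0 = numerator / denominator = 2.81621e+04 / 170000 = 0.1657 um


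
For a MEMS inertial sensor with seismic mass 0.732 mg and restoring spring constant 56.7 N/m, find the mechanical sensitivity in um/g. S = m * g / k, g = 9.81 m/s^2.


Step 1: Convert mass: m = 0.732 mg = 7.32e-07 kg
Step 2: S = m * g / k = 7.32e-07 * 9.81 / 56.7
Step 3: S = 1.27e-07 m/g
Step 4: Convert to um/g: S = 0.127 um/g


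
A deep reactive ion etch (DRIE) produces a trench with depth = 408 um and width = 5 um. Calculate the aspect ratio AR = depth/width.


Step 1: AR = depth / width
Step 2: AR = 408 / 5
AR = 81.6


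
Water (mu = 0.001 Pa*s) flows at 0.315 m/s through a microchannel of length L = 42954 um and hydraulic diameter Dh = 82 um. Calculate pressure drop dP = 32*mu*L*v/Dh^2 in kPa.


Step 1: Convert to SI: L = 42954e-6 m, Dh = 82e-6 m
Step 2: dP = 32 * 0.001 * 42954e-6 * 0.315 / (82e-6)^2
Step 3: dP = 64392.67 Pa
Step 4: Convert to kPa: dP = 64.39 kPa


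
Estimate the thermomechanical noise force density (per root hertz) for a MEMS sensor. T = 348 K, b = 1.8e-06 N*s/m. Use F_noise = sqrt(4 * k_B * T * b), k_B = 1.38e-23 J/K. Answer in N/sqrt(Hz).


Step 1: Compute 4 * k_B * T * b
= 4 * 1.38e-23 * 348 * 1.8e-06
= 3.4577e-26 N^2/Hz
Step 2: F_noise = sqrt(3.4577e-26)
F_noise = 1.86e-13 N/sqrt(Hz)


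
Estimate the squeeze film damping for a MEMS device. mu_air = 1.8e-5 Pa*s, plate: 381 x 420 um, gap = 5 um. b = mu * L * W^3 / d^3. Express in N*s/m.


Step 1: Convert to SI.
L = 381e-6 m, W = 420e-6 m, d = 5e-6 m
Step 2: W^3 = (420e-6)^3 = 7.41e-11 m^3
Step 3: d^3 = (5e-6)^3 = 1.25e-16 m^3
Step 4: b = 1.8e-5 * 381e-6 * 7.41e-11 / 1.25e-16
b = 4.06e-03 N*s/m


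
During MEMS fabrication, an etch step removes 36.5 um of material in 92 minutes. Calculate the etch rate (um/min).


Step 1: Etch rate = depth / time
Step 2: rate = 36.5 / 92
rate = 0.397 um/min


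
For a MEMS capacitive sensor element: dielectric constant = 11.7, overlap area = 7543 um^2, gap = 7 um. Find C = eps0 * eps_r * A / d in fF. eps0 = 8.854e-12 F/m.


Step 1: Convert area to m^2: A = 7543e-12 m^2
Step 2: Convert gap to m: d = 7e-6 m
Step 3: C = eps0 * eps_r * A / d
C = 8.854e-12 * 11.7 * 7543e-12 / 7e-6
Step 4: Convert to fF (multiply by 1e15).
C = 111.63 fF


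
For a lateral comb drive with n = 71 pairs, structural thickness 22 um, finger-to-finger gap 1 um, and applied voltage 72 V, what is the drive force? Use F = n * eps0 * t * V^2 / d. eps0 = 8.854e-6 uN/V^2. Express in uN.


Step 1: Parameters: n=71, eps0=8.854e-6 uN/V^2, t=22 um, V=72 V, d=1 um
Step 2: V^2 = 5184
Step 3: F = 71 * 8.854e-6 * 22 * 5184 / 1
F = 71.694 uN


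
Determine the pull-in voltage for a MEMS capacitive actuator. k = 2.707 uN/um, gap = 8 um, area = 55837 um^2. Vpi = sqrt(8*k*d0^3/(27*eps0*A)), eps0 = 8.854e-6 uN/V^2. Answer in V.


Step 1: Compute numerator: 8 * k * d0^3 = 8 * 2.707 * 8^3 = 11087.872
Step 2: Compute denominator: 27 * eps0 * A = 27 * 8.854e-6 * 55837 = 13.348282
Step 3: Vpi = sqrt(11087.872 / 13.348282)
Vpi = 28.82 V


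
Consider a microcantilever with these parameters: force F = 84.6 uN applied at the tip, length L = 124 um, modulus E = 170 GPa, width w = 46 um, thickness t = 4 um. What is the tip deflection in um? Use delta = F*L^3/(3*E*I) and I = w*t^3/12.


Step 1: Calculate the second moment of area.
I = w * t^3 / 12 = 46 * 4^3 / 12 = 245.3333 um^4
Step 2: Convert E to consistent units (1 GPa = 1000 uN/um^2).
E = 170 GPa = 170000 uN/um^2
Step 3: Calculate tip deflection.
delta = F * L^3 / (3 * E * I)
delta = 84.6 * 124^3 / (3 * 170000 * 245.3333)
delta = 1.2892 um


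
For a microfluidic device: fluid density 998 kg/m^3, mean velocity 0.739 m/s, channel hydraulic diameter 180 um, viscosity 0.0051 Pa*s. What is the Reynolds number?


Step 1: Convert Dh to meters: Dh = 180e-6 m
Step 2: Re = rho * v * Dh / mu
Re = 998 * 0.739 * 180e-6 / 0.0051
Re = 26.03


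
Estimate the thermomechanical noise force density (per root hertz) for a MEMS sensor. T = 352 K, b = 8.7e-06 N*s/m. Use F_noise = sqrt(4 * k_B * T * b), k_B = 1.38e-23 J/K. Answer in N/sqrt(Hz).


Step 1: Compute 4 * k_B * T * b
= 4 * 1.38e-23 * 352 * 8.7e-06
= 1.6904e-25 N^2/Hz
Step 2: F_noise = sqrt(1.6904e-25)
F_noise = 4.11e-13 N/sqrt(Hz)


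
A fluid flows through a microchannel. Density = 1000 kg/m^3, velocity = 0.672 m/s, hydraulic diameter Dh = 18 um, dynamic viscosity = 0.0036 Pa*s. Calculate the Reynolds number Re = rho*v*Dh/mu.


Step 1: Convert Dh to meters: Dh = 18e-6 m
Step 2: Re = rho * v * Dh / mu
Re = 1000 * 0.672 * 18e-6 / 0.0036
Re = 3.36


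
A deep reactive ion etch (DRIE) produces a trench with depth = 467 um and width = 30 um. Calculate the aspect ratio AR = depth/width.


Step 1: AR = depth / width
Step 2: AR = 467 / 30
AR = 15.6


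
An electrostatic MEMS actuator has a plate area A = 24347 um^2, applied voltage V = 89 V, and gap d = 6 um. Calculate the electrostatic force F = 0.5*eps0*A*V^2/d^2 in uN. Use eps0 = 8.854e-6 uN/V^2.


Step 1: Identify parameters.
eps0 = 8.854e-6 uN/V^2, A = 24347 um^2, V = 89 V, d = 6 um
Step 2: Compute V^2 = 89^2 = 7921
Step 3: Compute d^2 = 6^2 = 36
Step 4: F = 0.5 * 8.854e-6 * 24347 * 7921 / 36
F = 23.716 uN


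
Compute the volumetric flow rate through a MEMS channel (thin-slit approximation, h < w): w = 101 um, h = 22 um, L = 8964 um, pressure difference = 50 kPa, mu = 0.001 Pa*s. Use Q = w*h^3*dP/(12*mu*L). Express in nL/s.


Step 1: Convert all dimensions to SI (meters).
w = 101e-6 m, h = 22e-6 m, L = 8964e-6 m, dP = 50e3 Pa
Step 2: Q = w * h^3 * dP / (12 * mu * L)
Q = 101e-6 * (22e-6)^3 * 50e3 / (12 * 0.001 * 8964e-6) = 4.9989216e-10 m^3/s
Step 3: Convert Q from m^3/s to nL/s (1 m^3 = 1e12 nL, so multiply by 1e12).
Q = 499.892 nL/s


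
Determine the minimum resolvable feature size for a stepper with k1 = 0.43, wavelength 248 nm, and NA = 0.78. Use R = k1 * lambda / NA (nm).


Step 1: Identify values: k1 = 0.43, lambda = 248 nm, NA = 0.78
Step 2: R = k1 * lambda / NA
R = 0.43 * 248 / 0.78
R = 136.7 nm


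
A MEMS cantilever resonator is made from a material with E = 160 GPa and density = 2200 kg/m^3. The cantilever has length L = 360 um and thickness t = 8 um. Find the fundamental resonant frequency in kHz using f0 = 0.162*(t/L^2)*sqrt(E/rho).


Step 1: Convert units to SI.
t_SI = 8e-6 m, L_SI = 360e-6 m
Step 2: Calculate sqrt(E/rho).
sqrt(160e9 / 2200) = 8528.03 m/s
Step 3: Compute f0.
f0 = 0.162 * 8e-6 / (360e-6)^2 * 8528.03 = 85280.3 Hz = 85.28 kHz


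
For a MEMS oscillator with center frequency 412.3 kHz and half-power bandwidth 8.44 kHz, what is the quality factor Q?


Step 1: Q = f0 / bandwidth
Step 2: Q = 412.3 / 8.44
Q = 48.9


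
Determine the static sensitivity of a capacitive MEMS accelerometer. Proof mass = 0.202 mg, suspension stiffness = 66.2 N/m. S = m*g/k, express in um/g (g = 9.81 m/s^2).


Step 1: Convert mass: m = 0.202 mg = 2.02e-07 kg
Step 2: S = m * g / k = 2.02e-07 * 9.81 / 66.2
Step 3: S = 2.99e-08 m/g
Step 4: Convert to um/g: S = 0.03 um/g


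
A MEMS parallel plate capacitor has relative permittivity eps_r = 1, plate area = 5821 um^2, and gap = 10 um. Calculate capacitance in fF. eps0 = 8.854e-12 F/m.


Step 1: Convert area to m^2: A = 5821e-12 m^2
Step 2: Convert gap to m: d = 10e-6 m
Step 3: C = eps0 * eps_r * A / d
C = 8.854e-12 * 1 * 5821e-12 / 10e-6
Step 4: Convert to fF (multiply by 1e15).
C = 5.15 fF


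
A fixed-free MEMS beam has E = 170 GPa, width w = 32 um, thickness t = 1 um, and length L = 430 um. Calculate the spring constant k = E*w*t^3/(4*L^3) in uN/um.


Step 1: Convert E to consistent units (1 GPa = 1000 uN/um^2).
E = 170 GPa = 170000 uN/um^2
Step 2: Compute t^3 = 1^3 = 1
Step 3: Compute L^3 = 430^3 = 79507000
Step 4: k = 170000 * 32 * 1 / (4 * 79507000)
k = 0.0171 uN/um


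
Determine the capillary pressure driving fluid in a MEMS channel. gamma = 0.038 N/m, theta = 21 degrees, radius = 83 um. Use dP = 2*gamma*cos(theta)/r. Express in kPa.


Step 1: cos(21 deg) = 0.9336
Step 2: Convert r to m: r = 83e-6 m
Step 3: dP = 2 * 0.038 * 0.9336 / 83e-6 = 854.9 Pa
Step 4: Convert Pa to kPa (divide by 1000).
dP = 0.85 kPa


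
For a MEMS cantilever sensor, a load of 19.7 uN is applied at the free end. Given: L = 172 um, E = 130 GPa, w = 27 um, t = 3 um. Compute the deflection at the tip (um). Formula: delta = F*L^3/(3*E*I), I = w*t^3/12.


Step 1: Calculate the second moment of area.
I = w * t^3 / 12 = 27 * 3^3 / 12 = 60.75 um^4
Step 2: Convert E to consistent units (1 GPa = 1000 uN/um^2).
E = 130 GPa = 130000 uN/um^2
Step 3: Calculate tip deflection.
delta = F * L^3 / (3 * E * I)
delta = 19.7 * 172^3 / (3 * 130000 * 60.75)
delta = 4.231 um


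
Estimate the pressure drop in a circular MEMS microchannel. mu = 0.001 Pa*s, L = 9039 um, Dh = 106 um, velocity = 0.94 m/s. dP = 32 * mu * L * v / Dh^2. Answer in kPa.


Step 1: Convert to SI: L = 9039e-6 m, Dh = 106e-6 m
Step 2: dP = 32 * 0.001 * 9039e-6 * 0.94 / (106e-6)^2
Step 3: dP = 24198.39 Pa
Step 4: Convert to kPa: dP = 24.2 kPa


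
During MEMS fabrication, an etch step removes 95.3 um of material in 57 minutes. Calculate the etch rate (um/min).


Step 1: Etch rate = depth / time
Step 2: rate = 95.3 / 57
rate = 1.672 um/min


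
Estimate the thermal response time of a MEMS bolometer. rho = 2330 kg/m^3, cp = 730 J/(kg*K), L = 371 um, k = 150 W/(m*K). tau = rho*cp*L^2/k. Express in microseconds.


Step 1: Convert L to m: L = 371e-6 m
Step 2: L^2 = (371e-6)^2 = 1.37641e-07 m^2
Step 3: tau = 2330 * 730 * 1.37641e-07 / 150 = 1.56075718e-03 s
Step 4: Convert to microseconds (multiply by 1e6).
tau = 1560.757 us


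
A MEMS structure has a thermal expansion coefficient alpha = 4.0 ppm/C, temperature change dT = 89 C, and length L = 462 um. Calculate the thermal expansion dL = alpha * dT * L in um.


Step 1: Convert CTE: alpha = 4.0 ppm/C = 4.0e-6 /C
Step 2: dL = 4.0e-6 * 89 * 462
dL = 0.1645 um


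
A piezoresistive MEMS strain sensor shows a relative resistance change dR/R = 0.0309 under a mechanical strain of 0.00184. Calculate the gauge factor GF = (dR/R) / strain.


Step 1: Identify values.
dR/R = 0.0309, strain = 0.00184
Step 2: GF = (dR/R) / strain = 0.0309 / 0.00184
GF = 16.8


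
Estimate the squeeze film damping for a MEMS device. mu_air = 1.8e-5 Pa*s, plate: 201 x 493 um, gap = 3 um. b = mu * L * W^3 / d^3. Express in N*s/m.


Step 1: Convert to SI.
L = 201e-6 m, W = 493e-6 m, d = 3e-6 m
Step 2: W^3 = (493e-6)^3 = 1.20e-10 m^3
Step 3: d^3 = (3e-6)^3 = 2.70e-17 m^3
Step 4: b = 1.8e-5 * 201e-6 * 1.20e-10 / 2.70e-17
b = 1.61e-02 N*s/m


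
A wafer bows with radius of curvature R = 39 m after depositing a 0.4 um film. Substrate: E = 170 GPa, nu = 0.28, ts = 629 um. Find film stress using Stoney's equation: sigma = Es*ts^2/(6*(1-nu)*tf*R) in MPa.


Step 1: Compute numerator: Es * ts^2 = 170 * 629^2 = 67258970 (GPa*um^2)
Step 2: Compute denominator (R in um): 6*(1-nu)*tf*R = 6*0.72*0.4*39e6 = 67392000.0 (um^2)
Step 3: sigma (GPa) = 67258970 / 67392000.0 = 9.98026e-01 GPa
Step 4: Convert to MPa (x1000): sigma = 998.0 MPa


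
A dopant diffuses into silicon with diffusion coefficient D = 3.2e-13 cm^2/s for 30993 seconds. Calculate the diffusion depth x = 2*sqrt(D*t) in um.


Step 1: Compute D*t = 3.2e-13 * 30993 = 9.91776e-09 cm^2
Step 2: sqrt(D*t) = 9.9588e-05 cm
Step 3: x = 2 * 9.9588e-05 cm = 1.99176e-04 cm
Step 4: Convert to um (1 cm = 1e4 um): x = 1.992 um


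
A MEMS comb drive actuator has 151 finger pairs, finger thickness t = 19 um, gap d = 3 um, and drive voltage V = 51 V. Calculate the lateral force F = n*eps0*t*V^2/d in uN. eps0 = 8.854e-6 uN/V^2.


Step 1: Parameters: n=151, eps0=8.854e-6 uN/V^2, t=19 um, V=51 V, d=3 um
Step 2: V^2 = 2601
Step 3: F = 151 * 8.854e-6 * 19 * 2601 / 3
F = 22.024 uN


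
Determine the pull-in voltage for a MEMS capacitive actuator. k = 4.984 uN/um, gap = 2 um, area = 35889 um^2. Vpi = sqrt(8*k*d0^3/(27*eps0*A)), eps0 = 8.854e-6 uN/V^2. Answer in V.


Step 1: Compute numerator: 8 * k * d0^3 = 8 * 4.984 * 2^3 = 318.976
Step 2: Compute denominator: 27 * eps0 * A = 27 * 8.854e-6 * 35889 = 8.579553
Step 3: Vpi = sqrt(318.976 / 8.579553)
Vpi = 6.1 V


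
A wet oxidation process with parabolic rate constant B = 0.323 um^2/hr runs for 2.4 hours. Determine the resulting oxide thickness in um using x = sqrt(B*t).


Step 1: Compute B*t = 0.323 * 2.4 = 0.7752
Step 2: x = sqrt(0.7752)
x = 0.88 um


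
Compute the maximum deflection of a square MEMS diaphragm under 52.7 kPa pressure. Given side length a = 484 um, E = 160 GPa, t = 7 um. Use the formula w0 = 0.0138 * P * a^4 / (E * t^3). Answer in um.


Step 1: Convert pressure to compatible units (E is in GPa, so P in GPa).
P = 52.7 kPa = 52.7e-6 GPa
Step 2: Compute numerator: 0.0138 * P * a^4.
a^4 = 484^4 = 54875873536
numerator = 0.0138 * 52.7e-6 * 54875873536 = 3.9909e+04
Step 3: Compute denominator: E * t^3 = 160 * 7^3 = 54880
Step 4: w0 = numerator / denominator = 3.9909e+04 / 54880 = 0.7272 um


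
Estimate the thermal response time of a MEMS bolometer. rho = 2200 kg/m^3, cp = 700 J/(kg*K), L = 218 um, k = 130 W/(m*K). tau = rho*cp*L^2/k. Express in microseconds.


Step 1: Convert L to m: L = 218e-6 m
Step 2: L^2 = (218e-6)^2 = 4.7524e-08 m^2
Step 3: tau = 2200 * 700 * 4.7524e-08 / 130 = 5.6297662e-04 s
Step 4: Convert to microseconds (multiply by 1e6).
tau = 562.977 us


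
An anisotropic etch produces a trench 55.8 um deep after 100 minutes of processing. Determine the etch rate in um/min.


Step 1: Etch rate = depth / time
Step 2: rate = 55.8 / 100
rate = 0.558 um/min


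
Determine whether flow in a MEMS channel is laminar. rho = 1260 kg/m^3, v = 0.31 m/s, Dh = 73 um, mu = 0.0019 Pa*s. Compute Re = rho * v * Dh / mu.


Step 1: Convert Dh to meters: Dh = 73e-6 m
Step 2: Re = rho * v * Dh / mu
Re = 1260 * 0.31 * 73e-6 / 0.0019
Re = 15.007
Since Re = 15.007 is below ~2300, the flow is laminar.


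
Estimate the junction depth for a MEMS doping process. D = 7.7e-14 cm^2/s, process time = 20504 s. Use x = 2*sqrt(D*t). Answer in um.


Step 1: Compute D*t = 7.7e-14 * 20504 = 1.578808e-09 cm^2
Step 2: sqrt(D*t) = 3.9734e-05 cm
Step 3: x = 2 * 3.9734e-05 cm = 7.9468e-05 cm
Step 4: Convert to um (1 cm = 1e4 um): x = 0.795 um


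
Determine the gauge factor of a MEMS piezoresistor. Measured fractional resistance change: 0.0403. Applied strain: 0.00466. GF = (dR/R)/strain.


Step 1: Identify values.
dR/R = 0.0403, strain = 0.00466
Step 2: GF = (dR/R) / strain = 0.0403 / 0.00466
GF = 8.6


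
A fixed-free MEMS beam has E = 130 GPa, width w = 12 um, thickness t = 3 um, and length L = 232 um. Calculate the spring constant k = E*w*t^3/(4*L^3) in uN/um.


Step 1: Convert E to consistent units (1 GPa = 1000 uN/um^2).
E = 130 GPa = 130000 uN/um^2
Step 2: Compute t^3 = 3^3 = 27
Step 3: Compute L^3 = 232^3 = 12487168
Step 4: k = 130000 * 12 * 27 / (4 * 12487168)
k = 0.8433 uN/um


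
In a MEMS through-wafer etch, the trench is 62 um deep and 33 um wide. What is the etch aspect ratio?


Step 1: AR = depth / width
Step 2: AR = 62 / 33
AR = 1.9


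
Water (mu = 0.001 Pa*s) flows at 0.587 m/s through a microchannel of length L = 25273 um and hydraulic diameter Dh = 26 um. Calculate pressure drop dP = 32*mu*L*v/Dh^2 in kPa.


Step 1: Convert to SI: L = 25273e-6 m, Dh = 26e-6 m
Step 2: dP = 32 * 0.001 * 25273e-6 * 0.587 / (26e-6)^2
Step 3: dP = 702260.40 Pa
Step 4: Convert to kPa: dP = 702.26 kPa


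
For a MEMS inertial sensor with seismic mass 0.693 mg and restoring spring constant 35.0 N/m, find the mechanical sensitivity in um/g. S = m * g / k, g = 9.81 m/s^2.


Step 1: Convert mass: m = 0.693 mg = 6.93e-07 kg
Step 2: S = m * g / k = 6.93e-07 * 9.81 / 35.0
Step 3: S = 1.94e-07 m/g
Step 4: Convert to um/g: S = 0.194 um/g


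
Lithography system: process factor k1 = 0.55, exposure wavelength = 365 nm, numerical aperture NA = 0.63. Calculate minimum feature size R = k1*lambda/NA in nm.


Step 1: Identify values: k1 = 0.55, lambda = 365 nm, NA = 0.63
Step 2: R = k1 * lambda / NA
R = 0.55 * 365 / 0.63
R = 318.7 nm


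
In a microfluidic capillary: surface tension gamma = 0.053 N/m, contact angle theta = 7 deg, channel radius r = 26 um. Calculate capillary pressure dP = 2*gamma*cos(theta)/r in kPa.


Step 1: cos(7 deg) = 0.9925
Step 2: Convert r to m: r = 26e-6 m
Step 3: dP = 2 * 0.053 * 0.9925 / 26e-6 = 4046.3 Pa
Step 4: Convert Pa to kPa (divide by 1000).
dP = 4.05 kPa


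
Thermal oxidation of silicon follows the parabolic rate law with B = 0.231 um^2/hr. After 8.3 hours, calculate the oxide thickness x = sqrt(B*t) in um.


Step 1: Compute B*t = 0.231 * 8.3 = 1.9173
Step 2: x = sqrt(1.9173)
x = 1.385 um


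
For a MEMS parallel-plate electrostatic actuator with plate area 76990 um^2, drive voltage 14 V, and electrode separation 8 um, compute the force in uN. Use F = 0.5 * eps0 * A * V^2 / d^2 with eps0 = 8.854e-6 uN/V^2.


Step 1: Identify parameters.
eps0 = 8.854e-6 uN/V^2, A = 76990 um^2, V = 14 V, d = 8 um
Step 2: Compute V^2 = 14^2 = 196
Step 3: Compute d^2 = 8^2 = 64
Step 4: F = 0.5 * 8.854e-6 * 76990 * 196 / 64
F = 1.044 uN


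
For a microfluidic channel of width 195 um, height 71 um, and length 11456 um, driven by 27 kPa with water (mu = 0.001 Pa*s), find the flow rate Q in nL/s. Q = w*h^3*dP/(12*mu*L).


Step 1: Convert all dimensions to SI (meters).
w = 195e-6 m, h = 71e-6 m, L = 11456e-6 m, dP = 27e3 Pa
Step 2: Q = w * h^3 * dP / (12 * mu * L)
Q = 195e-6 * (71e-6)^3 * 27e3 / (12 * 0.001 * 11456e-6) = 1.370752891e-08 m^3/s
Step 3: Convert Q from m^3/s to nL/s (1 m^3 = 1e12 nL, so multiply by 1e12).
Q = 13707.529 nL/s


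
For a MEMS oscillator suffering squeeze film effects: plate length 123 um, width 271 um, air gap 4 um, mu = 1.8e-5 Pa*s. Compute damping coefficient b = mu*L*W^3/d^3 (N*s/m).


Step 1: Convert to SI.
L = 123e-6 m, W = 271e-6 m, d = 4e-6 m
Step 2: W^3 = (271e-6)^3 = 1.99e-11 m^3
Step 3: d^3 = (4e-6)^3 = 6.40e-17 m^3
Step 4: b = 1.8e-5 * 123e-6 * 1.99e-11 / 6.40e-17
b = 6.89e-04 N*s/m


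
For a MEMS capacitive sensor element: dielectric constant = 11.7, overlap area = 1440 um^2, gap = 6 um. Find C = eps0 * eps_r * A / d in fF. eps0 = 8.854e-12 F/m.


Step 1: Convert area to m^2: A = 1440e-12 m^2
Step 2: Convert gap to m: d = 6e-6 m
Step 3: C = eps0 * eps_r * A / d
C = 8.854e-12 * 11.7 * 1440e-12 / 6e-6
Step 4: Convert to fF (multiply by 1e15).
C = 24.86 fF


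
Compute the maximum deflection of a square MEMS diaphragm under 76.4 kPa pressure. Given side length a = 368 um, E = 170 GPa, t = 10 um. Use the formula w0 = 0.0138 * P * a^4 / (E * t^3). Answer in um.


Step 1: Convert pressure to compatible units (E is in GPa, so P in GPa).
P = 76.4 kPa = 76.4e-6 GPa
Step 2: Compute numerator: 0.0138 * P * a^4.
a^4 = 368^4 = 18339659776
numerator = 0.0138 * 76.4e-6 * 18339659776 = 1.93359e+04
Step 3: Compute denominator: E * t^3 = 170 * 10^3 = 170000
Step 4: w0 = numerator / denominator = 1.93359e+04 / 170000 = 0.1137 um


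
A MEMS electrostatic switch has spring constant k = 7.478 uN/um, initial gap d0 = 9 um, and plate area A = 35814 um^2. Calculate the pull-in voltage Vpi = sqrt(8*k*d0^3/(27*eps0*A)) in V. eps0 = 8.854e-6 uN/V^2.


Step 1: Compute numerator: 8 * k * d0^3 = 8 * 7.478 * 9^3 = 43611.696
Step 2: Compute denominator: 27 * eps0 * A = 27 * 8.854e-6 * 35814 = 8.561623
Step 3: Vpi = sqrt(43611.696 / 8.561623)
Vpi = 71.37 V


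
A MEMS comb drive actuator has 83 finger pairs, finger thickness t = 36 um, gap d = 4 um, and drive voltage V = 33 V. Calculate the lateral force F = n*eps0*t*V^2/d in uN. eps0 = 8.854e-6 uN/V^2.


Step 1: Parameters: n=83, eps0=8.854e-6 uN/V^2, t=36 um, V=33 V, d=4 um
Step 2: V^2 = 1089
Step 3: F = 83 * 8.854e-6 * 36 * 1089 / 4
F = 7.203 uN


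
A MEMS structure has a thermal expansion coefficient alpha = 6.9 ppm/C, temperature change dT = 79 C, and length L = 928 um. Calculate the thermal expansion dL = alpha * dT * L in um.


Step 1: Convert CTE: alpha = 6.9 ppm/C = 6.9e-6 /C
Step 2: dL = 6.9e-6 * 79 * 928
dL = 0.5059 um


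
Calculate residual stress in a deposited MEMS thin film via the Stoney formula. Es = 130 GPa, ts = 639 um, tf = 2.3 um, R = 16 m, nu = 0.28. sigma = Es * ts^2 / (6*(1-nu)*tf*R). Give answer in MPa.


Step 1: Compute numerator: Es * ts^2 = 130 * 639^2 = 53081730 (GPa*um^2)
Step 2: Compute denominator (R in um): 6*(1-nu)*tf*R = 6*0.72*2.3*16e6 = 158976000.0 (um^2)
Step 3: sigma (GPa) = 53081730 / 158976000.0 = 3.33898e-01 GPa
Step 4: Convert to MPa (x1000): sigma = 333.9 MPa


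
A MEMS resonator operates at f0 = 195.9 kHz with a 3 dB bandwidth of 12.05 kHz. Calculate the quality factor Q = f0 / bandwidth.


Step 1: Q = f0 / bandwidth
Step 2: Q = 195.9 / 12.05
Q = 16.3


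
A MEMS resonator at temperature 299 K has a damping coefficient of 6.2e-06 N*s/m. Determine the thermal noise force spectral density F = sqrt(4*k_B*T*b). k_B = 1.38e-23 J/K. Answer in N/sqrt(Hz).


Step 1: Compute 4 * k_B * T * b
= 4 * 1.38e-23 * 299 * 6.2e-06
= 1.0233e-25 N^2/Hz
Step 2: F_noise = sqrt(1.0233e-25)
F_noise = 3.20e-13 N/sqrt(Hz)


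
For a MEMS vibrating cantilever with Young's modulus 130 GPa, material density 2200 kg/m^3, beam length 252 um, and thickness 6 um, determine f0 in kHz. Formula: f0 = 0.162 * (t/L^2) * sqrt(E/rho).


Step 1: Convert units to SI.
t_SI = 6e-6 m, L_SI = 252e-6 m
Step 2: Calculate sqrt(E/rho).
sqrt(130e9 / 2200) = 7687.06 m/s
Step 3: Compute f0.
f0 = 0.162 * 6e-6 / (252e-6)^2 * 7687.06 = 117659.1 Hz = 117.66 kHz


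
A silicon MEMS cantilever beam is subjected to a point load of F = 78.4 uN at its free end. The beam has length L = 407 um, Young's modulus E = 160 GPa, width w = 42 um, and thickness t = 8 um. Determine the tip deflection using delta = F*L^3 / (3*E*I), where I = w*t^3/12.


Step 1: Calculate the second moment of area.
I = w * t^3 / 12 = 42 * 8^3 / 12 = 1792.0 um^4
Step 2: Convert E to consistent units (1 GPa = 1000 uN/um^2).
E = 160 GPa = 160000 uN/um^2
Step 3: Calculate tip deflection.
delta = F * L^3 / (3 * E * I)
delta = 78.4 * 407^3 / (3 * 160000 * 1792.0)
delta = 6.145 um


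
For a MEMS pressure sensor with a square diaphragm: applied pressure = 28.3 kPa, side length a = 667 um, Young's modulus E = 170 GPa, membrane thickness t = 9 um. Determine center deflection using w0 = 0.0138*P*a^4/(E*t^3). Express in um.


Step 1: Convert pressure to compatible units (E is in GPa, so P in GPa).
P = 28.3 kPa = 28.3e-6 GPa
Step 2: Compute numerator: 0.0138 * P * a^4.
a^4 = 667^4 = 197926222321
numerator = 0.0138 * 28.3e-6 * 197926222321 = 7.72981e+04
Step 3: Compute denominator: E * t^3 = 170 * 9^3 = 123930
Step 4: w0 = numerator / denominator = 7.72981e+04 / 123930 = 0.6237 um


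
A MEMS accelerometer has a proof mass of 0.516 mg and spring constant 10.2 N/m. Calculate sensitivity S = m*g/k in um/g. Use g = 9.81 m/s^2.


Step 1: Convert mass: m = 0.516 mg = 5.16e-07 kg
Step 2: S = m * g / k = 5.16e-07 * 9.81 / 10.2
Step 3: S = 4.96e-07 m/g
Step 4: Convert to um/g: S = 0.496 um/g


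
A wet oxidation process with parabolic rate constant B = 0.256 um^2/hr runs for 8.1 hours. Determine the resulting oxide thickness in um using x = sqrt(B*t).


Step 1: Compute B*t = 0.256 * 8.1 = 2.0736
Step 2: x = sqrt(2.0736)
x = 1.44 um


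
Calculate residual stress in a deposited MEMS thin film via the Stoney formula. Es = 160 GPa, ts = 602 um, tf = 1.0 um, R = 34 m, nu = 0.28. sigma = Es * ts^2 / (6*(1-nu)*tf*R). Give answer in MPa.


Step 1: Compute numerator: Es * ts^2 = 160 * 602^2 = 57984640 (GPa*um^2)
Step 2: Compute denominator (R in um): 6*(1-nu)*tf*R = 6*0.72*1.0*34e6 = 146880000.0 (um^2)
Step 3: sigma (GPa) = 57984640 / 146880000.0 = 3.94776e-01 GPa
Step 4: Convert to MPa (x1000): sigma = 394.8 MPa


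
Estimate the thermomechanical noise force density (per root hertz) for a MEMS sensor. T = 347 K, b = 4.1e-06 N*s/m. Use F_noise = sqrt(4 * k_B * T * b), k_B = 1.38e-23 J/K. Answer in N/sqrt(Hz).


Step 1: Compute 4 * k_B * T * b
= 4 * 1.38e-23 * 347 * 4.1e-06
= 7.8533e-26 N^2/Hz
Step 2: F_noise = sqrt(7.8533e-26)
F_noise = 2.80e-13 N/sqrt(Hz)


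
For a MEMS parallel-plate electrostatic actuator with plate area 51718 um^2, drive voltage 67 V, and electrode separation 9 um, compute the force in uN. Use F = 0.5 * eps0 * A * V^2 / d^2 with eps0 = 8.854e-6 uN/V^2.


Step 1: Identify parameters.
eps0 = 8.854e-6 uN/V^2, A = 51718 um^2, V = 67 V, d = 9 um
Step 2: Compute V^2 = 67^2 = 4489
Step 3: Compute d^2 = 9^2 = 81
Step 4: F = 0.5 * 8.854e-6 * 51718 * 4489 / 81
F = 12.689 uN


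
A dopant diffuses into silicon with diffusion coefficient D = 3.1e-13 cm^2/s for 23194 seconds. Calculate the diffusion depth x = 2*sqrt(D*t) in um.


Step 1: Compute D*t = 3.1e-13 * 23194 = 7.19014e-09 cm^2
Step 2: sqrt(D*t) = 8.47947e-05 cm
Step 3: x = 2 * 8.47947e-05 cm = 1.695894e-04 cm
Step 4: Convert to um (1 cm = 1e4 um): x = 1.696 um


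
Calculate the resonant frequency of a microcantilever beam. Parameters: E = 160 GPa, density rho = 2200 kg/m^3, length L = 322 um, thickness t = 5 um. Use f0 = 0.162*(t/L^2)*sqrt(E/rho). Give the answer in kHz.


Step 1: Convert units to SI.
t_SI = 5e-6 m, L_SI = 322e-6 m
Step 2: Calculate sqrt(E/rho).
sqrt(160e9 / 2200) = 8528.03 m/s
Step 3: Compute f0.
f0 = 0.162 * 5e-6 / (322e-6)^2 * 8528.03 = 66622.7 Hz = 66.62 kHz


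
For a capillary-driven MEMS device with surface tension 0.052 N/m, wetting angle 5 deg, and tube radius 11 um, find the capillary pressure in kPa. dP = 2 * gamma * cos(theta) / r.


Step 1: cos(5 deg) = 0.9962
Step 2: Convert r to m: r = 11e-6 m
Step 3: dP = 2 * 0.052 * 0.9962 / 11e-6 = 9418.6 Pa
Step 4: Convert Pa to kPa (divide by 1000).
dP = 9.42 kPa


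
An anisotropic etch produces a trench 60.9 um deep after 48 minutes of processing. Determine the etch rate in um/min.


Step 1: Etch rate = depth / time
Step 2: rate = 60.9 / 48
rate = 1.269 um/min


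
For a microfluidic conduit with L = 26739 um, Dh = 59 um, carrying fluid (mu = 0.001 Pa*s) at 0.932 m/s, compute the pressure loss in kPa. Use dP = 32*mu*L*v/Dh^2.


Step 1: Convert to SI: L = 26739e-6 m, Dh = 59e-6 m
Step 2: dP = 32 * 0.001 * 26739e-6 * 0.932 / (59e-6)^2
Step 3: dP = 229090.47 Pa
Step 4: Convert to kPa: dP = 229.09 kPa


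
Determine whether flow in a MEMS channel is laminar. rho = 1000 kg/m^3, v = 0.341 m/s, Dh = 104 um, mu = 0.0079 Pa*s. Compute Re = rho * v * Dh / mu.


Step 1: Convert Dh to meters: Dh = 104e-6 m
Step 2: Re = rho * v * Dh / mu
Re = 1000 * 0.341 * 104e-6 / 0.0079
Re = 4.489
Since Re = 4.489 is below ~2300, the flow is laminar.


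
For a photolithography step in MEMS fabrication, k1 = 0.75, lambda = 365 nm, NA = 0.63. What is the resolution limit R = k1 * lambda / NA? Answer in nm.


Step 1: Identify values: k1 = 0.75, lambda = 365 nm, NA = 0.63
Step 2: R = k1 * lambda / NA
R = 0.75 * 365 / 0.63
R = 434.5 nm


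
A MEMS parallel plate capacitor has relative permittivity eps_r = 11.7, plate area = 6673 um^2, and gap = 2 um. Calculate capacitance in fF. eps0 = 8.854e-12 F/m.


Step 1: Convert area to m^2: A = 6673e-12 m^2
Step 2: Convert gap to m: d = 2e-6 m
Step 3: C = eps0 * eps_r * A / d
C = 8.854e-12 * 11.7 * 6673e-12 / 2e-6
Step 4: Convert to fF (multiply by 1e15).
C = 345.63 fF


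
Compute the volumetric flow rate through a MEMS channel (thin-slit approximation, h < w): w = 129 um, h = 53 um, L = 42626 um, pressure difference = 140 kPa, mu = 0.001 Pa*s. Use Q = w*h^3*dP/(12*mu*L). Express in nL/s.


Step 1: Convert all dimensions to SI (meters).
w = 129e-6 m, h = 53e-6 m, L = 42626e-6 m, dP = 140e3 Pa
Step 2: Q = w * h^3 * dP / (12 * mu * L)
Q = 129e-6 * (53e-6)^3 * 140e3 / (12 * 0.001 * 42626e-6) = 5.25641357e-09 m^3/s
Step 3: Convert Q from m^3/s to nL/s (1 m^3 = 1e12 nL, so multiply by 1e12).
Q = 5256.414 nL/s


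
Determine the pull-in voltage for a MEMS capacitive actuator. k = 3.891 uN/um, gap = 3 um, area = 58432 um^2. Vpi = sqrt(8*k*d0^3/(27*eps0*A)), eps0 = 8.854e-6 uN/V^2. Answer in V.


Step 1: Compute numerator: 8 * k * d0^3 = 8 * 3.891 * 3^3 = 840.456
Step 2: Compute denominator: 27 * eps0 * A = 27 * 8.854e-6 * 58432 = 13.968637
Step 3: Vpi = sqrt(840.456 / 13.968637)
Vpi = 7.76 V


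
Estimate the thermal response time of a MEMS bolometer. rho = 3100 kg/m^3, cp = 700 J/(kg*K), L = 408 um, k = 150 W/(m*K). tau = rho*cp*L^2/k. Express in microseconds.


Step 1: Convert L to m: L = 408e-6 m
Step 2: L^2 = (408e-6)^2 = 1.66464e-07 m^2
Step 3: tau = 3100 * 700 * 1.66464e-07 / 150 = 2.4081792e-03 s
Step 4: Convert to microseconds (multiply by 1e6).
tau = 2408.179 us


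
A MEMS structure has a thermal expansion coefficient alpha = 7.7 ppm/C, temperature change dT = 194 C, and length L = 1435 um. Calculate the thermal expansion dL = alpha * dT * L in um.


Step 1: Convert CTE: alpha = 7.7 ppm/C = 7.7e-6 /C
Step 2: dL = 7.7e-6 * 194 * 1435
dL = 2.1436 um


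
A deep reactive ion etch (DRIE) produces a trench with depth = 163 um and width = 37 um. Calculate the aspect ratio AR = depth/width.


Step 1: AR = depth / width
Step 2: AR = 163 / 37
AR = 4.4


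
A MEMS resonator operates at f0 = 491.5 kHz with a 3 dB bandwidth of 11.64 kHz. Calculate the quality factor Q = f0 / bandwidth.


Step 1: Q = f0 / bandwidth
Step 2: Q = 491.5 / 11.64
Q = 42.2


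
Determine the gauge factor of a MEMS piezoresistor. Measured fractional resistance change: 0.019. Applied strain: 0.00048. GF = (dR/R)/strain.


Step 1: Identify values.
dR/R = 0.019, strain = 0.00048
Step 2: GF = (dR/R) / strain = 0.019 / 0.00048
GF = 39.6


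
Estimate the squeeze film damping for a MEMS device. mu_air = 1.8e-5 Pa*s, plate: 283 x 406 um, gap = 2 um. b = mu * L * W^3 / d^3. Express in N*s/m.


Step 1: Convert to SI.
L = 283e-6 m, W = 406e-6 m, d = 2e-6 m
Step 2: W^3 = (406e-6)^3 = 6.69e-11 m^3
Step 3: d^3 = (2e-6)^3 = 8.00e-18 m^3
Step 4: b = 1.8e-5 * 283e-6 * 6.69e-11 / 8.00e-18
b = 4.26e-02 N*s/m


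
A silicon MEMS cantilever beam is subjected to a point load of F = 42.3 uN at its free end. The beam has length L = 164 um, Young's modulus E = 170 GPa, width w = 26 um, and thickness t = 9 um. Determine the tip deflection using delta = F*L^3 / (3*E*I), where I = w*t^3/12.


Step 1: Calculate the second moment of area.
I = w * t^3 / 12 = 26 * 9^3 / 12 = 1579.5 um^4
Step 2: Convert E to consistent units (1 GPa = 1000 uN/um^2).
E = 170 GPa = 170000 uN/um^2
Step 3: Calculate tip deflection.
delta = F * L^3 / (3 * E * I)
delta = 42.3 * 164^3 / (3 * 170000 * 1579.5)
delta = 0.2316 um


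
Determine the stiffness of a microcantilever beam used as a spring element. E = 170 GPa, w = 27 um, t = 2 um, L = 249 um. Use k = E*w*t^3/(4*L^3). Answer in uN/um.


Step 1: Convert E to consistent units (1 GPa = 1000 uN/um^2).
E = 170 GPa = 170000 uN/um^2
Step 2: Compute t^3 = 2^3 = 8
Step 3: Compute L^3 = 249^3 = 15438249
Step 4: k = 170000 * 27 * 8 / (4 * 15438249)
k = 0.5946 uN/um


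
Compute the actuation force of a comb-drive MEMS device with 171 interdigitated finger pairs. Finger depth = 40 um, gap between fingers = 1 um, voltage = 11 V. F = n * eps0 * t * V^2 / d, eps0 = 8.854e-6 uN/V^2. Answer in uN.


Step 1: Parameters: n=171, eps0=8.854e-6 uN/V^2, t=40 um, V=11 V, d=1 um
Step 2: V^2 = 121
Step 3: F = 171 * 8.854e-6 * 40 * 121 / 1
F = 7.328 uN


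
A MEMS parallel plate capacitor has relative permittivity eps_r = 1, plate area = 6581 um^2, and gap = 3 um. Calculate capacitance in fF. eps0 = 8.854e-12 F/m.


Step 1: Convert area to m^2: A = 6581e-12 m^2
Step 2: Convert gap to m: d = 3e-6 m
Step 3: C = eps0 * eps_r * A / d
C = 8.854e-12 * 1 * 6581e-12 / 3e-6
Step 4: Convert to fF (multiply by 1e15).
C = 19.42 fF


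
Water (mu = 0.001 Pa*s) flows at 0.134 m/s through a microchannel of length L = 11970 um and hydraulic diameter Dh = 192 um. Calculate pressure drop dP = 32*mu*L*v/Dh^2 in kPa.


Step 1: Convert to SI: L = 11970e-6 m, Dh = 192e-6 m
Step 2: dP = 32 * 0.001 * 11970e-6 * 0.134 / (192e-6)^2
Step 3: dP = 1392.34 Pa
Step 4: Convert to kPa: dP = 1.39 kPa


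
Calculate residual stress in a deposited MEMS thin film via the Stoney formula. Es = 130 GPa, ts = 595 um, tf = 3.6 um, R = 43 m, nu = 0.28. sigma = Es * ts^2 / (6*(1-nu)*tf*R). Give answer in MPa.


Step 1: Compute numerator: Es * ts^2 = 130 * 595^2 = 46023250 (GPa*um^2)
Step 2: Compute denominator (R in um): 6*(1-nu)*tf*R = 6*0.72*3.6*43e6 = 668736000.0 (um^2)
Step 3: sigma (GPa) = 46023250 / 668736000.0 = 6.8821e-02 GPa
Step 4: Convert to MPa (x1000): sigma = 68.8 MPa


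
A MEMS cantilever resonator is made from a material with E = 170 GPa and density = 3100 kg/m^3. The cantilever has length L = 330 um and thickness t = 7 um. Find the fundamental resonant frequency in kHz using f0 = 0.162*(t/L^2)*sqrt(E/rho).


Step 1: Convert units to SI.
t_SI = 7e-6 m, L_SI = 330e-6 m
Step 2: Calculate sqrt(E/rho).
sqrt(170e9 / 3100) = 7405.32 m/s
Step 3: Compute f0.
f0 = 0.162 * 7e-6 / (330e-6)^2 * 7405.32 = 77113.2 Hz = 77.11 kHz


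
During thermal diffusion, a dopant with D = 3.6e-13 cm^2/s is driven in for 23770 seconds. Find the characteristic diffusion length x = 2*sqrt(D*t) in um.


Step 1: Compute D*t = 3.6e-13 * 23770 = 8.5572e-09 cm^2
Step 2: sqrt(D*t) = 9.2505e-05 cm
Step 3: x = 2 * 9.2505e-05 cm = 1.8501e-04 cm
Step 4: Convert to um (1 cm = 1e4 um): x = 1.85 um


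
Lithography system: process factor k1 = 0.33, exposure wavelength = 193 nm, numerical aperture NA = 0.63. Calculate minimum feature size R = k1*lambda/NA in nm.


Step 1: Identify values: k1 = 0.33, lambda = 193 nm, NA = 0.63
Step 2: R = k1 * lambda / NA
R = 0.33 * 193 / 0.63
R = 101.1 nm


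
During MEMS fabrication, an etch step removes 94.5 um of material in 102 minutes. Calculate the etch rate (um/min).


Step 1: Etch rate = depth / time
Step 2: rate = 94.5 / 102
rate = 0.926 um/min


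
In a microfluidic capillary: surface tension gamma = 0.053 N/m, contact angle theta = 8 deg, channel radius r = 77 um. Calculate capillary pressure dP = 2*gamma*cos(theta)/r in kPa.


Step 1: cos(8 deg) = 0.9903
Step 2: Convert r to m: r = 77e-6 m
Step 3: dP = 2 * 0.053 * 0.9903 / 77e-6 = 1363.3 Pa
Step 4: Convert Pa to kPa (divide by 1000).
dP = 1.36 kPa


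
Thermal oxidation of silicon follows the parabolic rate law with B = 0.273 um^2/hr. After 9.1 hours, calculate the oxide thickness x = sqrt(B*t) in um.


Step 1: Compute B*t = 0.273 * 9.1 = 2.4843
Step 2: x = sqrt(2.4843)
x = 1.576 um


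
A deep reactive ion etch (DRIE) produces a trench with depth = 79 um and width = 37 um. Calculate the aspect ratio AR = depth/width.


Step 1: AR = depth / width
Step 2: AR = 79 / 37
AR = 2.1


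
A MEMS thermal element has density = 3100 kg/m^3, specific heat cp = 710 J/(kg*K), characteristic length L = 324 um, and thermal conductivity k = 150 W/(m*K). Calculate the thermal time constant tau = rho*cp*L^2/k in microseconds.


Step 1: Convert L to m: L = 324e-6 m
Step 2: L^2 = (324e-6)^2 = 1.04976e-07 m^2
Step 3: tau = 3100 * 710 * 1.04976e-07 / 150 = 1.54034784e-03 s
Step 4: Convert to microseconds (multiply by 1e6).
tau = 1540.348 us


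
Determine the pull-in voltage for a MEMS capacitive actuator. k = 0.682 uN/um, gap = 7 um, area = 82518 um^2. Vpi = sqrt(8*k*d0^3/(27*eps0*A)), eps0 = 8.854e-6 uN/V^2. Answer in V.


Step 1: Compute numerator: 8 * k * d0^3 = 8 * 0.682 * 7^3 = 1871.408
Step 2: Compute denominator: 27 * eps0 * A = 27 * 8.854e-6 * 82518 = 19.726588
Step 3: Vpi = sqrt(1871.408 / 19.726588)
Vpi = 9.74 V


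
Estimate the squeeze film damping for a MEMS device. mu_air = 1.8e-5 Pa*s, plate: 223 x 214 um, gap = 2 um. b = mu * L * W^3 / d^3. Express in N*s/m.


Step 1: Convert to SI.
L = 223e-6 m, W = 214e-6 m, d = 2e-6 m
Step 2: W^3 = (214e-6)^3 = 9.80e-12 m^3
Step 3: d^3 = (2e-6)^3 = 8.00e-18 m^3
Step 4: b = 1.8e-5 * 223e-6 * 9.80e-12 / 8.00e-18
b = 4.92e-03 N*s/m


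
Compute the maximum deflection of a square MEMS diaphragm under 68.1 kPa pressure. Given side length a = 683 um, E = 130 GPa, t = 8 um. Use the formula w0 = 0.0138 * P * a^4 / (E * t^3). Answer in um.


Step 1: Convert pressure to compatible units (E is in GPa, so P in GPa).
P = 68.1 kPa = 68.1e-6 GPa
Step 2: Compute numerator: 0.0138 * P * a^4.
a^4 = 683^4 = 217611987121
numerator = 0.0138 * 68.1e-6 * 217611987121 = 2.045074e+05
Step 3: Compute denominator: E * t^3 = 130 * 8^3 = 66560
Step 4: w0 = numerator / denominator = 2.045074e+05 / 66560 = 3.0725 um


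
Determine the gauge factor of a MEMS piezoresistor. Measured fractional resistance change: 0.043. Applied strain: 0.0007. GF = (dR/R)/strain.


Step 1: Identify values.
dR/R = 0.043, strain = 0.0007
Step 2: GF = (dR/R) / strain = 0.043 / 0.0007
GF = 61.4


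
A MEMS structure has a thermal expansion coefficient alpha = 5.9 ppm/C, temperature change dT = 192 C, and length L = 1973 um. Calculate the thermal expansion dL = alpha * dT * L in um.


Step 1: Convert CTE: alpha = 5.9 ppm/C = 5.9e-6 /C
Step 2: dL = 5.9e-6 * 192 * 1973
dL = 2.235 um


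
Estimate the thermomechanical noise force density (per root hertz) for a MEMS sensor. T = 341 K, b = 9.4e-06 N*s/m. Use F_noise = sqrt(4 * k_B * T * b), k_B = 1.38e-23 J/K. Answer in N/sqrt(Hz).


Step 1: Compute 4 * k_B * T * b
= 4 * 1.38e-23 * 341 * 9.4e-06
= 1.7694e-25 N^2/Hz
Step 2: F_noise = sqrt(1.7694e-25)
F_noise = 4.21e-13 N/sqrt(Hz)


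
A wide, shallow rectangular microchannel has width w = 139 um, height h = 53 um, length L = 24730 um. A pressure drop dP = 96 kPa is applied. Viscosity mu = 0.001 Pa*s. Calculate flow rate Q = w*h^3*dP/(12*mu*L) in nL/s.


Step 1: Convert all dimensions to SI (meters).
w = 139e-6 m, h = 53e-6 m, L = 24730e-6 m, dP = 96e3 Pa
Step 2: Q = w * h^3 * dP / (12 * mu * L)
Q = 139e-6 * (53e-6)^3 * 96e3 / (12 * 0.001 * 24730e-6) = 6.69434792e-09 m^3/s
Step 3: Convert Q from m^3/s to nL/s (1 m^3 = 1e12 nL, so multiply by 1e12).
Q = 6694.348 nL/s
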